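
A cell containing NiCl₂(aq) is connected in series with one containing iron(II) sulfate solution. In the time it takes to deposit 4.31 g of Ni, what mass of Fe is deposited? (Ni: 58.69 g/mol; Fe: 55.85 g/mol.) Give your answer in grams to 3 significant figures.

4.10 g

n(Ni) = 4.31 / 58.69 = 0.07344 mol
Ni²⁺ + 2e⁻ → Ni, so n(e⁻) = 2 × 0.07344 = 0.1469 mol
Since the cells are in series, n(e⁻) in the Fe cell is also 0.1469 mol.
Fe²⁺ + 2e⁻ → Fe, so n(Fe) = 0.1469 / 2 = 0.07345 mol
m(Fe) = 0.07345 × 55.85 = 4.10 g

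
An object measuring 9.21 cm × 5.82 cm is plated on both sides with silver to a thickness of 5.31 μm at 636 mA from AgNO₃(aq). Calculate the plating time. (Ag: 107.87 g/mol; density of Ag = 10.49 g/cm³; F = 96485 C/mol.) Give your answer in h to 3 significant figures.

0.233 h

Plated area = 2 × 9.21 × 5.82 = 107.2 cm²
Volume = 107.2 × 5.31×10⁻⁴ cm = 0.05692 cm³
m(Ag) = 0.05692 × 10.49 = 0.5971 g
n(Ag) = 0.5971 / 107.87 = 0.005535 mol; n(e⁻) = 0.005535 mol
Q = 0.005535 × 96485 = 534.0 C
t = 534.0 / 0.636 = 839.6 s = 0.233 h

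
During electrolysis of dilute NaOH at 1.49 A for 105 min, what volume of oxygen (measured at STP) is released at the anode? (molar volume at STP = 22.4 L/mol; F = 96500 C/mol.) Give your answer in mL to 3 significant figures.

545 mL

Q = It = 1.49 × 6300 = 9387 C
n(e⁻) = 9387 / 96500 = 0.09727 mol
2H₂O → O₂ + 4H⁺ + 4e⁻, so n(O₂) = 0.09727 / 4 = 0.02432 mol
V = 0.02432 × 22.4 = 0.5448 L
= 545 mL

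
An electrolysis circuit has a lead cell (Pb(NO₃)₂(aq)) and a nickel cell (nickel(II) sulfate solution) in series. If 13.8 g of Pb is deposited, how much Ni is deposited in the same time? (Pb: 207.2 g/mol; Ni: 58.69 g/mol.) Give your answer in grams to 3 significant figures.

3.91 g

n(Pb) = 13.8 / 207.2 = 0.06660 mol
Pb²⁺ + 2e⁻ → Pb, so n(e⁻) = 2 × 0.06660 = 0.1332 mol
Same current for the same time ⇒ same n(e⁻) = 0.1332 mol in both cells.
Ni²⁺ + 2e⁻ → Ni, so n(Ni) = 0.1332 / 2 = 0.06660 mol
m(Ni) = 0.06660 × 58.69 = 3.91 g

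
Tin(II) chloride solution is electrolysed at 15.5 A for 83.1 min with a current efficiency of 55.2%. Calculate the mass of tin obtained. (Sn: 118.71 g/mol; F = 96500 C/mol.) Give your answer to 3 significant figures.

26.2 g

Q = 15.5 × 4986 = 77280 C
n(e⁻) = 77280 / 96500 = 0.8008 mol
Sn²⁺ + 2e⁻ → Sn, so theoretical m(Sn) = 0.4004 × 118.71 = 47.53 g
Actual mass = 55.2% × 47.53 = 26.2 g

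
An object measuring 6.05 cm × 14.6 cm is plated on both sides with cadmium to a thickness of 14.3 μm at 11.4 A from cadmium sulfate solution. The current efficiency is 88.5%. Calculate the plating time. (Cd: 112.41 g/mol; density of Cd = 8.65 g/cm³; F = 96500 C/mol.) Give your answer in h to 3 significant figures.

Plated area = 2 × 6.05 × 14.6 = 176.7 cm²
Volume = 176.7 × 14.3×10⁻⁴ cm = 0.2527 cm³
m(Cd) = 0.2527 × 8.65 = 2.186 g
n(Cd) = 2.186 / 112.41 = 0.01945 mol; n(e⁻) = 2 × 0.01945 = 0.03890 mol
Q = 0.03890 × 96500 / 0.885 = 4242 C
t = 4242 / 11.4 = 372.1 s = 0.103 h

0.103 h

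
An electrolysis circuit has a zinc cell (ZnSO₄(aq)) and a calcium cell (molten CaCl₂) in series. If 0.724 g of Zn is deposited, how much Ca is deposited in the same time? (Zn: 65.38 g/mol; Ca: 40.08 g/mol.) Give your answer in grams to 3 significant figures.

0.444 g

n(Zn) = 0.724 / 65.38 = 0.01107 mol
Zn²⁺ + 2e⁻ → Zn, so n(e⁻) = 2 × 0.01107 = 0.02214 mol
The cells are in series, so the same charge (and hence the same n(e⁻) = 0.02214 mol) passes through both.
Ca²⁺ + 2e⁻ → Ca, so n(Ca) = 0.02214 / 2 = 0.01107 mol
m(Ca) = 0.01107 × 40.08 = 0.444 g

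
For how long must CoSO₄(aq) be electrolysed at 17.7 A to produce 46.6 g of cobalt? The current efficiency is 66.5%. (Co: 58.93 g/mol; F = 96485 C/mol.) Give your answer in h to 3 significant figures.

3.60 h

n(Co) = 46.6 / 58.93 = 0.7908 mol
Co²⁺ + 2e⁻ → Co, so n(e⁻) = 2 × 0.7908 = 1.582 mol
Q = 1.582 × 96485 / 0.665 = 2.295×10^5 C
t = Q / I = 2.295×10^5 / 17.7 = 12970 s = 3.60 h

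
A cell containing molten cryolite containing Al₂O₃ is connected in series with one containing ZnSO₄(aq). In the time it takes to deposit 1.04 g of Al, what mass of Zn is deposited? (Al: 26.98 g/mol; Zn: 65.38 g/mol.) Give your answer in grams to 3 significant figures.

n(Al) = 1.04 / 26.98 = 0.03855 mol
Al³⁺ + 3e⁻ → Al, so n(e⁻) = 3 × 0.03855 = 0.1157 mol
Since the cells are in series, n(e⁻) in the Zn cell is also 0.1157 mol.
Zn²⁺ + 2e⁻ → Zn, so n(Zn) = 0.1157 / 2 = 0.05785 mol
m(Zn) = 0.05785 × 65.38 = 3.78 g

3.78 g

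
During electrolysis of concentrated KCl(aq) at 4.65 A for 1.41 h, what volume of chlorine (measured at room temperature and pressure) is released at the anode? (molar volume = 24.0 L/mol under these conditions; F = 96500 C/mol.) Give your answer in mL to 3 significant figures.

2940 mL

Q = It = 4.65 × 5076 = 23600 C
n(e⁻) = Q/F = 23600/96500 = 0.2446 mol
2Cl⁻ → Cl₂ + 2e⁻, so n(Cl₂) = 0.2446 / 2 = 0.1223 mol
V = 0.1223 × 24.0 = 2.935 L
= 2940 mL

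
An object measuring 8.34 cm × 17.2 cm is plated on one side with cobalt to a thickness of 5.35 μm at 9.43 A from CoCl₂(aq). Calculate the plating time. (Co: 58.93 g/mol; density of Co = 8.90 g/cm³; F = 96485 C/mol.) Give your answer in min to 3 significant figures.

Plated area = 8.34 × 17.2 = 143.4 cm²
Volume = 143.4 × 5.35×10⁻⁴ cm = 0.07672 cm³
m(Co) = 0.07672 × 8.90 = 0.6828 g
n(Co) = 0.6828 / 58.93 = 0.01159 mol; n(e⁻) = 2 × 0.01159 = 0.02318 mol
Q = 0.02318 × 96485 = 2237 C
t = 2237 / 9.43 = 237.2 s = 3.95 min

3.95 min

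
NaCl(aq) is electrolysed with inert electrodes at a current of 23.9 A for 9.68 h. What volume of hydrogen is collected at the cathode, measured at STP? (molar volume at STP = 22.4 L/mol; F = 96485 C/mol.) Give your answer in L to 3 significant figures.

Q = 23.9 A × 34848 s = 8.329×10^5 C
Moles of electrons = 8.329×10^5 / 96485 = 8.632 mol
2H⁺ + 2e⁻ → H₂, so n(H₂) = 8.632 / 2 = 4.316 mol
V = 4.316 × 22.4 = 96.68 L

96.7 L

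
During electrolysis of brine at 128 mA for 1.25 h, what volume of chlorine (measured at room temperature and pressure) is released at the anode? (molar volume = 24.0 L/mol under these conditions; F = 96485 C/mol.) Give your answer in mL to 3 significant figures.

Q = It = 0.128 × 4500 = 576.0 C
n(e⁻) = Q/F = 576.0/96485 = 0.005970 mol
2Cl⁻ → Cl₂ + 2e⁻, so n(Cl₂) = 0.005970 / 2 = 0.002985 mol
V = 0.002985 × 24.0 = 0.07164 L
= 71.6 mL

71.6 mL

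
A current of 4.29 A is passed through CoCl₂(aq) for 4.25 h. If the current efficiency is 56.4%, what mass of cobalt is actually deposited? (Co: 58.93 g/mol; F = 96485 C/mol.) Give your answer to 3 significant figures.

11.3 g

Q = 4.29 × 15300 = 65640 C
n(e⁻) = 65640 / 96485 = 0.6803 mol
Co²⁺ + 2e⁻ → Co, so theoretical m(Co) = 0.3402 × 58.93 = 20.05 g
Actual mass = 56.4% × 20.05 = 11.3 g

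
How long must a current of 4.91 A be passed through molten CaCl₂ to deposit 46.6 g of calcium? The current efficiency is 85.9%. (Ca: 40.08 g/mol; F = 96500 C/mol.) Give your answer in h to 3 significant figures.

n(Ca) = 46.6 / 40.08 = 1.163 mol
Ca²⁺ + 2e⁻ → Ca, so n(e⁻) = 2 × 1.163 = 2.326 mol
Q = 2.326 × 96500 / 0.859 = 2.613×10^5 C
t = Q / I = 2.613×10^5 / 4.91 = 53220 s = 14.8 h

14.8 h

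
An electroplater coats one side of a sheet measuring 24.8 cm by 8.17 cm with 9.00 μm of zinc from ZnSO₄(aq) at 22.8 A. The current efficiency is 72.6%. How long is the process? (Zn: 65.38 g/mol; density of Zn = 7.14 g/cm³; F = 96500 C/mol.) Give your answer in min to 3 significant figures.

3.87 min

Plated area = 24.8 × 8.17 = 202.6 cm²
Volume = 202.6 × 9.00×10⁻⁴ cm = 0.1823 cm³
m(Zn) = 0.1823 × 7.14 = 1.302 g
n(Zn) = 1.302 / 65.38 = 0.01991 mol; n(e⁻) = 2 × 0.01991 = 0.03982 mol
Q = 0.03982 × 96500 / 0.726 = 5293 C
t = 5293 / 22.8 = 232.1 s = 3.87 min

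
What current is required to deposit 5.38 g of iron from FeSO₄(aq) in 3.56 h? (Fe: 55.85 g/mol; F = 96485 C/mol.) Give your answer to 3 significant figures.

n(Fe) = 5.38 / 55.85 = 0.09633 mol
Fe²⁺ + 2e⁻ → Fe, so n(e⁻) = 2 × 0.09633 = 0.1927 mol
Q = 0.1927 × 96485 = 18590 C
I = Q / t = 18590 / 12816 s = 1.45 A

1.45 A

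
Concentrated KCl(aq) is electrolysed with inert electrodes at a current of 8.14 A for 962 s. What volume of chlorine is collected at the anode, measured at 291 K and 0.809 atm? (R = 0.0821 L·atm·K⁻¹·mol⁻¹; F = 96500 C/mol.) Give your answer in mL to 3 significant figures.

1200 mL

Q = 8.14 A × 962 s = 7831 C
n(e⁻) = 7831 / 96500 = 0.08115 mol
2Cl⁻ → Cl₂ + 2e⁻, so n(Cl₂) = 0.08115 / 2 = 0.04058 mol
V = nRT/P = 0.04058 × 0.0821 × 291 / 0.809 = 1.198 L
= 1200 mL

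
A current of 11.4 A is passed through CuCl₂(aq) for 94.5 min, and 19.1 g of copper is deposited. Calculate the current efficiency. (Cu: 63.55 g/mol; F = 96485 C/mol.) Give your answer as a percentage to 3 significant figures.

Q = 11.4 × 5670 = 64640 C
n(e⁻) = 64640 / 96485 = 0.6699 mol
Cu²⁺ + 2e⁻ → Cu, so theoretical n(Cu) = 0.3350 mol → 21.29 g
Efficiency = 19.1 / 21.29 = 0.8971 = 89.7%

89.7%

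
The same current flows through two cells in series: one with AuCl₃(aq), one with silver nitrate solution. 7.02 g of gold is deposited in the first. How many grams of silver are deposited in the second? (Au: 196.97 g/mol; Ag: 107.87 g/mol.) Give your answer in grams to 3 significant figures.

11.5 g

n(Au) = 7.02 / 196.97 = 0.03564 mol
Au³⁺ + 3e⁻ → Au, so n(e⁻) = 3 × 0.03564 = 0.1069 mol
In series, the same 0.1069 mol of electrons flows through the second cell.
Ag⁺ + e⁻ → Ag, so n(Ag) = 0.1069 mol
m(Ag) = 0.1069 × 107.87 = 11.5 g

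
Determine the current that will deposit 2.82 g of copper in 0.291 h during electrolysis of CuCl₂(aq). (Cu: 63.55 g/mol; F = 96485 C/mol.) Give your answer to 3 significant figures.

8.17 A

n(Cu) = 2.82 / 63.55 = 0.04437 mol
Cu²⁺ + 2e⁻ → Cu, so n(e⁻) = 2 × 0.04437 = 0.08874 mol
Q = 0.08874 × 96485 = 8562 C
I = Q / t = 8562 / 1047.6 s = 8.17 A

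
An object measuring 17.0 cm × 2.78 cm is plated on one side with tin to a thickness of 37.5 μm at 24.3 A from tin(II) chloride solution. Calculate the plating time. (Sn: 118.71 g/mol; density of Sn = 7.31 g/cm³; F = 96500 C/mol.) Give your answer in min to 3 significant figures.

1.44 min

Plated area = 17.0 × 2.78 = 47.26 cm²
Volume = 47.26 × 37.5×10⁻⁴ cm = 0.1772 cm³
m(Sn) = 0.1772 × 7.31 = 1.295 g
n(Sn) = 1.295 / 118.71 = 0.01091 mol; n(e⁻) = 2 × 0.01091 = 0.02182 mol
Q = 0.02182 × 96500 = 2106 C
t = 2106 / 24.3 = 86.67 s = 1.44 min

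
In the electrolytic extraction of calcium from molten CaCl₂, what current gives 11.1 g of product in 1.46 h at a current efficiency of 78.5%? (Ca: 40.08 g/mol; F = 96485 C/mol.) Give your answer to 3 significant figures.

n(Ca) = 11.1 / 40.08 = 0.2769 mol
Ca²⁺ + 2e⁻ → Ca, so n(e⁻) = 2 × 0.2769 = 0.5538 mol
Q = 0.5538 × 96485 / 0.785 = 68070 C
I = Q / t = 68070 / 5256 s = 13.0 A

13.0 A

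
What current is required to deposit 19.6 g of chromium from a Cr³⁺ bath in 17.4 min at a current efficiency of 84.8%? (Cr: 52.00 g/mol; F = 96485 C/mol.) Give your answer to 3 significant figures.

n(Cr) = 19.6 / 52.00 = 0.3769 mol
Cr³⁺ + 3e⁻ → Cr, so n(e⁻) = 3 × 0.3769 = 1.131 mol
Q = 1.131 × 96485 / 0.848 = 1.287×10^5 C
I = Q / t = 1.287×10^5 / 1044 s = 123 A

123 A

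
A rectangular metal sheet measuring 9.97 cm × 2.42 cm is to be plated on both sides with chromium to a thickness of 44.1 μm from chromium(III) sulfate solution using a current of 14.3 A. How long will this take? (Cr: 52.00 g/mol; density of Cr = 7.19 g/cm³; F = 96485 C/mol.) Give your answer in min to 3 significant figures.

Plated area = 2 × 9.97 × 2.42 = 48.25 cm²
Volume = 48.25 × 44.1×10⁻⁴ cm = 0.2128 cm³
m(Cr) = 0.2128 × 7.19 = 1.530 g
n(Cr) = 1.530 / 52.00 = 0.02942 mol; n(e⁻) = 3 × 0.02942 = 0.08826 mol
Q = 0.08826 × 96485 = 8516 C
t = 8516 / 14.3 = 595.5 s = 9.93 min

9.93 min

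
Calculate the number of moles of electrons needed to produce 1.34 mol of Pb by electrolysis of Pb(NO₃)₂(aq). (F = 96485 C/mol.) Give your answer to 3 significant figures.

Pb²⁺ + 2e⁻ → Pb, so n(e⁻) = 2 × 1.34 = 2.680 mol

2.68 mol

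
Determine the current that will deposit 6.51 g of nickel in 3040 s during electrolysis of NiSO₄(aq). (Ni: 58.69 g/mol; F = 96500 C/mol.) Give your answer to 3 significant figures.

7.04 A

n(Ni) = 6.51 / 58.69 = 0.1109 mol
Ni²⁺ + 2e⁻ → Ni, so n(e⁻) = 2 × 0.1109 = 0.2218 mol
Q = 0.2218 × 96500 = 21400 C
I = Q / t = 21400 / 3040 s = 7.04 A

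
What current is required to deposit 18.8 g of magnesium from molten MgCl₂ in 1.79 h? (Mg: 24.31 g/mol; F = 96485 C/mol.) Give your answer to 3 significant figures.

n(Mg) = 18.8 / 24.31 = 0.7733 mol
Mg²⁺ + 2e⁻ → Mg, so n(e⁻) = 2 × 0.7733 = 1.547 mol
Q = 1.547 × 96485 = 1.493×10^5 C
I = Q / t = 1.493×10^5 / 6444 s = 23.2 A

23.2 A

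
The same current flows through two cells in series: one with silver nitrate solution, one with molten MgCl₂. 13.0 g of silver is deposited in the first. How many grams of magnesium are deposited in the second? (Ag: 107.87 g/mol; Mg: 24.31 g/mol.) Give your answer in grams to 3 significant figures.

n(Ag) = 13.0 / 107.87 = 0.1205 mol
Ag⁺ + e⁻ → Ag, so n(e⁻) = 0.1205 mol
Same current for the same time ⇒ same n(e⁻) = 0.1205 mol in both cells.
Mg²⁺ + 2e⁻ → Mg, so n(Mg) = 0.1205 / 2 = 0.06025 mol
m(Mg) = 0.06025 × 24.31 = 1.46 g

1.46 g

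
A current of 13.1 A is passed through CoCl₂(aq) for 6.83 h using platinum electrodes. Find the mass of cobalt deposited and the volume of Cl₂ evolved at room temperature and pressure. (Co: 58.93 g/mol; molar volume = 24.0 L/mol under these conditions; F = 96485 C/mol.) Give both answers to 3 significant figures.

Q = 13.1 × 24588 = 3.221×10^5 C; n(e⁻) = 3.221×10^5 / 96485 = 3.338 mol
Cathode: Co²⁺ + 2e⁻ → Co → n(Co) = 3.338/2 = 1.669 mol → 98.4 g
Anode: 2Cl⁻ → Cl₂ + 2e⁻ → n(Cl₂) = 3.338/2 = 1.669 mol → 40.1 L

98.4 g Co; 40.1 L Cl₂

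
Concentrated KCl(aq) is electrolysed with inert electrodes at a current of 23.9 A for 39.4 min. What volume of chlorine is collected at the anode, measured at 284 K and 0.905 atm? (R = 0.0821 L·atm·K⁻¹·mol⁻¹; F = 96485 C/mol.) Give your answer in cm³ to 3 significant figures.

7540 cm³

Q = It = 23.9 × 2364 = 56500 C
n(e⁻) = 56500 / 96485 = 0.5856 mol
2Cl⁻ → Cl₂ + 2e⁻, so n(Cl₂) = 0.5856 / 2 = 0.2928 mol
V = nRT/P = 0.2928 × 0.0821 × 284 / 0.905 = 7.544 L
= 7540 cm³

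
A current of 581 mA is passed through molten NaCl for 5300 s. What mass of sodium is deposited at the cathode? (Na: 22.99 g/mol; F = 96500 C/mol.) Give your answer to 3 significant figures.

Charge passed = 0.581 × 5300 = 3079 C
Moles of electrons = 3079 / 96500 = 0.03191 mol
Na⁺ + e⁻ → Na, so n(Na) = 0.03191 mol
m = 0.03191 × 22.99 = 0.734 g

0.734 g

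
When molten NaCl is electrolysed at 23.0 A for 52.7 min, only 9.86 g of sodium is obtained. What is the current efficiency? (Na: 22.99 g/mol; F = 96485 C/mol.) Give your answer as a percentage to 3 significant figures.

56.9%

Q = 23.0 × 3162 = 72730 C
n(e⁻) = 72730 / 96485 = 0.7538 mol
Na⁺ + e⁻ → Na, so theoretical n(Na) = 0.7538 mol → 17.33 g
Efficiency = 9.86 / 17.33 = 0.5690 = 56.9%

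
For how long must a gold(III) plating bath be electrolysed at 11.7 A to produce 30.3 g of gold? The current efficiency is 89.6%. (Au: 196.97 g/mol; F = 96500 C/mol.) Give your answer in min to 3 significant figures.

n(Au) = 30.3 / 196.97 = 0.1538 mol
Au³⁺ + 3e⁻ → Au, so n(e⁻) = 3 × 0.1538 = 0.4614 mol
Q = 0.4614 × 96500 / 0.896 = 49690 C
t = Q / I = 49690 / 11.7 = 4247 s = 70.8 min

70.8 min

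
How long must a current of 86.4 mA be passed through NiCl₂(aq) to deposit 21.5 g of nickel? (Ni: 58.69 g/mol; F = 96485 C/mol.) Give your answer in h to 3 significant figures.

227 h

n(Ni) = 21.5 / 58.69 = 0.3663 mol
Ni²⁺ + 2e⁻ → Ni, so n(e⁻) = 2 × 0.3663 = 0.7326 mol
Q = 0.7326 × 96485 = 70680 C
t = Q / I = 70680 / 0.0864 = 8.181×10^5 s = 227 h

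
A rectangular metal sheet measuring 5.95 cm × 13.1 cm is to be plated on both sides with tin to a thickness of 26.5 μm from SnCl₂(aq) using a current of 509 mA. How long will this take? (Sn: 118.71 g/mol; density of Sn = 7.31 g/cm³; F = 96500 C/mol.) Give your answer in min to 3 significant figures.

Plated area = 2 × 5.95 × 13.1 = 155.9 cm²
Volume = 155.9 × 26.5×10⁻⁴ cm = 0.4131 cm³
m(Sn) = 0.4131 × 7.31 = 3.020 g
n(Sn) = 3.020 / 118.71 = 0.02544 mol; n(e⁻) = 2 × 0.02544 = 0.05088 mol
Q = 0.05088 × 96500 = 4910 C
t = 4910 / 0.509 = 9646 s = 161 min

161 min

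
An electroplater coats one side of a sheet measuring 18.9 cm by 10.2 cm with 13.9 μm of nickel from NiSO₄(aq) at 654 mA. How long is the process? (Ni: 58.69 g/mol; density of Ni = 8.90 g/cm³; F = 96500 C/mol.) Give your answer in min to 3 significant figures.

Plated area = 18.9 × 10.2 = 192.8 cm²
Volume = 192.8 × 13.9×10⁻⁴ cm = 0.2680 cm³
m(Ni) = 0.2680 × 8.90 = 2.385 g
n(Ni) = 2.385 / 58.69 = 0.04064 mol; n(e⁻) = 2 × 0.04064 = 0.08128 mol
Q = 0.08128 × 96500 = 7844 C
t = 7844 / 0.654 = 11990 s = 200 min

200 min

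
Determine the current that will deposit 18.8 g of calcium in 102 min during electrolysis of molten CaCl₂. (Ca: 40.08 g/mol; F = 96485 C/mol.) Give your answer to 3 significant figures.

n(Ca) = 18.8 / 40.08 = 0.4691 mol
Ca²⁺ + 2e⁻ → Ca, so n(e⁻) = 2 × 0.4691 = 0.9382 mol
Q = 0.9382 × 96485 = 90520 C
I = Q / t = 90520 / 6120 s = 14.8 A

14.8 A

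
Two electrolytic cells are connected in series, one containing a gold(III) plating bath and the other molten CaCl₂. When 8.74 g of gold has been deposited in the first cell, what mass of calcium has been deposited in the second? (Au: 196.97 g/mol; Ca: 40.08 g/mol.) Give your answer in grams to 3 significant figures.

2.67 g

n(Au) = 8.74 / 196.97 = 0.04437 mol
Au³⁺ + 3e⁻ → Au, so n(e⁻) = 3 × 0.04437 = 0.1331 mol
In series, the same 0.1331 mol of electrons flows through the second cell.
Ca²⁺ + 2e⁻ → Ca, so n(Ca) = 0.1331 / 2 = 0.06655 mol
m(Ca) = 0.06655 × 40.08 = 2.67 g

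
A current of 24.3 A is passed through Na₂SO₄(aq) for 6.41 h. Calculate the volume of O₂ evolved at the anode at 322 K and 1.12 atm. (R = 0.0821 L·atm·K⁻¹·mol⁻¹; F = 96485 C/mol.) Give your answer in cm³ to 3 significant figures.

34300 cm³

Q = It = 24.3 × 23076 = 5.607×10^5 C
n(e⁻) = Q/F = 5.607×10^5/96485 = 5.811 mol
2H₂O → O₂ + 4H⁺ + 4e⁻, so n(O₂) = 5.811 / 4 = 1.453 mol
V = nRT/P = 1.453 × 0.0821 × 322 / 1.12 = 34.30 L
= 34300 cm³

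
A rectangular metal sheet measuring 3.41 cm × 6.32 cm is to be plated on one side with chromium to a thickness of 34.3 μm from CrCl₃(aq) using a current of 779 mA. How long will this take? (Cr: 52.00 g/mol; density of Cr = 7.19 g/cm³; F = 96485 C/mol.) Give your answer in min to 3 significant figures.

63.3 min

Plated area = 3.41 × 6.32 = 21.55 cm²
Volume = 21.55 × 34.3×10⁻⁴ cm = 0.07392 cm³
m(Cr) = 0.07392 × 7.19 = 0.5315 g
n(Cr) = 0.5315 / 52.00 = 0.01022 mol; n(e⁻) = 3 × 0.01022 = 0.03066 mol
Q = 0.03066 × 96485 = 2958 C
t = 2958 / 0.779 = 3797 s = 63.3 min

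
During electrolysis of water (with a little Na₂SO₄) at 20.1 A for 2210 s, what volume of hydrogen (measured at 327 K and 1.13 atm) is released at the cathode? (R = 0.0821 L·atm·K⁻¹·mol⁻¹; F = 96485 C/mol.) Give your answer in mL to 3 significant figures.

Q = 20.1 A × 2210 s = 44420 C
n(e⁻) = 44420 / 96485 = 0.4604 mol
2H⁺ + 2e⁻ → H₂, so n(H₂) = 0.4604 / 2 = 0.2302 mol
V = nRT/P = 0.2302 × 0.0821 × 327 / 1.13 = 5.469 L
= 5470 mL

5470 mL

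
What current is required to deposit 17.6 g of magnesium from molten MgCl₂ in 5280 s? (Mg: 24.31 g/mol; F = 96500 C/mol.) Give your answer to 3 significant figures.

26.5 A

n(Mg) = 17.6 / 24.31 = 0.7240 mol
Mg²⁺ + 2e⁻ → Mg, so n(e⁻) = 2 × 0.7240 = 1.448 mol
Q = 1.448 × 96500 = 1.397×10^5 C
I = Q / t = 1.397×10^5 / 5280 s = 26.5 A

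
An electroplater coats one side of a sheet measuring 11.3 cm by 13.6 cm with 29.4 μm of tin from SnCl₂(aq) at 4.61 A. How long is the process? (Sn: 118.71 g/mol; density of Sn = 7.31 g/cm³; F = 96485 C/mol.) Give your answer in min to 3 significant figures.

Plated area = 11.3 × 13.6 = 153.7 cm²
Volume = 153.7 × 29.4×10⁻⁴ cm = 0.4519 cm³
m(Sn) = 0.4519 × 7.31 = 3.303 g
n(Sn) = 3.303 / 118.71 = 0.02782 mol; n(e⁻) = 2 × 0.02782 = 0.05564 mol
Q = 0.05564 × 96485 = 5368 C
t = 5368 / 4.61 = 1164 s = 19.4 min

19.4 min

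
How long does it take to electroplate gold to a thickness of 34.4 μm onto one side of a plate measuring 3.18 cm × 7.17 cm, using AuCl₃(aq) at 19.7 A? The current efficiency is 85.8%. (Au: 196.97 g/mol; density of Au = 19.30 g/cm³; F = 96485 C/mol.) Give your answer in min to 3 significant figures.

Plated area = 3.18 × 7.17 = 22.80 cm²
Volume = 22.80 × 34.4×10⁻⁴ cm = 0.07843 cm³
m(Au) = 0.07843 × 19.30 = 1.514 g
n(Au) = 1.514 / 196.97 = 0.007686 mol; n(e⁻) = 3 × 0.007686 = 0.02306 mol
Q = 0.02306 × 96485 / 0.858 = 2593 C
t = 2593 / 19.7 = 131.6 s = 2.19 min

2.19 min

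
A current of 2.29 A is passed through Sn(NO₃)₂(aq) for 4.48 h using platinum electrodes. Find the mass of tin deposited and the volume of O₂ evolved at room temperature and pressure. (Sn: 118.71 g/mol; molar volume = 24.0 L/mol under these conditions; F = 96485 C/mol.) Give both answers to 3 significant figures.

22.7 g Sn; 2.30 L O₂

Q = 2.29 × 16128 = 36930 C; n(e⁻) = 36930 / 96485 = 0.3828 mol
Cathode: Sn²⁺ + 2e⁻ → Sn → n(Sn) = 0.3828/2 = 0.1914 mol → 22.7 g
Anode: 2H₂O → O₂ + 4H⁺ + 4e⁻ → n(O₂) = 0.3828/4 = 0.09570 mol → 2.30 L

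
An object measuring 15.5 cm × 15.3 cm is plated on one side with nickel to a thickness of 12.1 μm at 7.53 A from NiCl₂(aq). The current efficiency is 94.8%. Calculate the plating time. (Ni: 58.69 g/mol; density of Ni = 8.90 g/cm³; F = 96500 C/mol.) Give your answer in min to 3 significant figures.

19.6 min

Plated area = 15.5 × 15.3 = 237.2 cm²
Volume = 237.2 × 12.1×10⁻⁴ cm = 0.2870 cm³
m(Ni) = 0.2870 × 8.90 = 2.554 g
n(Ni) = 2.554 / 58.69 = 0.04352 mol; n(e⁻) = 2 × 0.04352 = 0.08704 mol
Q = 0.08704 × 96500 / 0.948 = 8860 C
t = 8860 / 7.53 = 1177 s = 19.6 min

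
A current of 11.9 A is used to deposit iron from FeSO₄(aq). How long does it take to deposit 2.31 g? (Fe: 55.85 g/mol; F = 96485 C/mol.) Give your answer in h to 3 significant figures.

n(Fe) = 2.31 / 55.85 = 0.04136 mol
Fe²⁺ + 2e⁻ → Fe, so n(e⁻) = 2 × 0.04136 = 0.08272 mol
Q = 0.08272 × 96485 = 7981 C
t = Q / I = 7981 / 11.9 = 670.7 s = 0.186 h

0.186 h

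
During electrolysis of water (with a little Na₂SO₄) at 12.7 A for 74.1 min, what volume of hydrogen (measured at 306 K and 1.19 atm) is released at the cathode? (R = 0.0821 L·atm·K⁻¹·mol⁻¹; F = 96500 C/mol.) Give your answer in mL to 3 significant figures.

Q = 12.7 A × 4446 s = 56460 C
Moles of electrons = 56460 / 96500 = 0.5851 mol
2H⁺ + 2e⁻ → H₂, so n(H₂) = 0.5851 / 2 = 0.2926 mol
V = nRT/P = 0.2926 × 0.0821 × 306 / 1.19 = 6.177 L
= 6180 mL

6180 mL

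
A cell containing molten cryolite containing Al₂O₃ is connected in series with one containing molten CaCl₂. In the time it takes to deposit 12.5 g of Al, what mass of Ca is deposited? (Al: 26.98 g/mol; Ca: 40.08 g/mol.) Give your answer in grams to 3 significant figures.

n(Al) = 12.5 / 26.98 = 0.4633 mol
Al³⁺ + 3e⁻ → Al, so n(e⁻) = 3 × 0.4633 = 1.390 mol
The cells are in series, so the same charge (and hence the same n(e⁻) = 1.390 mol) passes through both.
Ca²⁺ + 2e⁻ → Ca, so n(Ca) = 1.390 / 2 = 0.6950 mol
m(Ca) = 0.6950 × 40.08 = 27.9 g

27.9 g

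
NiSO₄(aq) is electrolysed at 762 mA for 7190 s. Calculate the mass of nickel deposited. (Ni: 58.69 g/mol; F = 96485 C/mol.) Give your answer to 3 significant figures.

Q = 0.762 A × 7190 s = 5479 C
n(e⁻) = 5479 / 96485 = 0.05679 mol
Ni²⁺ + 2e⁻ → Ni, so n(Ni) = 0.05679 / 2 = 0.02840 mol
m = 0.02840 × 58.69 = 1.67 g

1.67 g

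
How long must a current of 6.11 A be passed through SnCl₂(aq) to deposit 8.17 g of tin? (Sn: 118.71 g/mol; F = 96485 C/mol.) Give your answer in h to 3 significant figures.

0.604 h

n(Sn) = 8.17 / 118.71 = 0.06882 mol
Sn²⁺ + 2e⁻ → Sn, so n(e⁻) = 2 × 0.06882 = 0.1376 mol
Q = 0.1376 × 96485 = 13280 C
t = Q / I = 13280 / 6.11 = 2173 s = 0.604 h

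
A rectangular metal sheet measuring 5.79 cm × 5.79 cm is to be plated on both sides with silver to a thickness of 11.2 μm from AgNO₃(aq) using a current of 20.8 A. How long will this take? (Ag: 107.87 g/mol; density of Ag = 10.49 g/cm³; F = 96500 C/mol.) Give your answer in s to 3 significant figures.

33.9 s

Plated area = 2 × 5.79 × 5.79 = 67.05 cm²
Volume = 67.05 × 11.2×10⁻⁴ cm = 0.07510 cm³
m(Ag) = 0.07510 × 10.49 = 0.7878 g
n(Ag) = 0.7878 / 107.87 = 0.007303 mol; n(e⁻) = 0.007303 mol
Q = 0.007303 × 96500 = 704.7 C
t = 704.7 / 20.8 = 33.88 s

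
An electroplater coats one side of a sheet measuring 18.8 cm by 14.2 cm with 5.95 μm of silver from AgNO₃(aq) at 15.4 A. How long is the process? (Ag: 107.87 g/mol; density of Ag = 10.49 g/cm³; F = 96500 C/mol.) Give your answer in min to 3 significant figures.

1.61 min

Plated area = 18.8 × 14.2 = 267.0 cm²
Volume = 267.0 × 5.95×10⁻⁴ cm = 0.1589 cm³
m(Ag) = 0.1589 × 10.49 = 1.667 g
n(Ag) = 1.667 / 107.87 = 0.01545 mol; n(e⁻) = 0.01545 mol
Q = 0.01545 × 96500 = 1491 C
t = 1491 / 15.4 = 96.82 s = 1.61 min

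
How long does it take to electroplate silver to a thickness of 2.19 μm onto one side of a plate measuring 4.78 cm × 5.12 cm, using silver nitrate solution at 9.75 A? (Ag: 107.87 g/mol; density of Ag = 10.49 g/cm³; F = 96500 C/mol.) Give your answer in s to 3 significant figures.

Plated area = 4.78 × 5.12 = 24.47 cm²
Volume = 24.47 × 2.19×10⁻⁴ cm = 0.005359 cm³
m(Ag) = 0.005359 × 10.49 = 0.05622 g
n(Ag) = 0.05622 / 107.87 = 5.212×10^-4 mol; n(e⁻) = 5.212×10^-4 mol
Q = 5.212×10^-4 × 96500 = 50.30 C
t = 50.30 / 9.75 = 5.159 s

5.16 s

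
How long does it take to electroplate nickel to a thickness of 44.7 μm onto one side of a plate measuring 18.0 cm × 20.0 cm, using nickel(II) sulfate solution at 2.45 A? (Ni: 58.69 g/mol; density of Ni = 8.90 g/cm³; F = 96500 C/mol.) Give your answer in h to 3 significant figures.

5.34 h

Plated area = 18.0 × 20.0 = 360.0 cm²
Volume = 360.0 × 44.7×10⁻⁴ cm = 1.609 cm³
m(Ni) = 1.609 × 8.90 = 14.32 g
n(Ni) = 14.32 / 58.69 = 0.2440 mol; n(e⁻) = 2 × 0.2440 = 0.4880 mol
Q = 0.4880 × 96500 = 47090 C
t = 47090 / 2.45 = 19220 s = 5.34 h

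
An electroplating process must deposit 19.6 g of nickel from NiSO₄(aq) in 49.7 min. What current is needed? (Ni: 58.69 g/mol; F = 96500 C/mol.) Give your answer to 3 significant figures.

21.6 A

n(Ni) = 19.6 / 58.69 = 0.3340 mol
Ni²⁺ + 2e⁻ → Ni, so n(e⁻) = 2 × 0.3340 = 0.6680 mol
Q = 0.6680 × 96500 = 64460 C
I = Q / t = 64460 / 2982 s = 21.6 A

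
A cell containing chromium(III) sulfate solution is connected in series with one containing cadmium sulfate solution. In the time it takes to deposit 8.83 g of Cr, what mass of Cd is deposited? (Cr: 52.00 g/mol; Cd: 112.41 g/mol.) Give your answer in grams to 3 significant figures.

n(Cr) = 8.83 / 52.00 = 0.1698 mol
Cr³⁺ + 3e⁻ → Cr, so n(e⁻) = 3 × 0.1698 = 0.5094 mol
Same current for the same time ⇒ same n(e⁻) = 0.5094 mol in both cells.
Cd²⁺ + 2e⁻ → Cd, so n(Cd) = 0.5094 / 2 = 0.2547 mol
m(Cd) = 0.2547 × 112.41 = 28.6 g

28.6 g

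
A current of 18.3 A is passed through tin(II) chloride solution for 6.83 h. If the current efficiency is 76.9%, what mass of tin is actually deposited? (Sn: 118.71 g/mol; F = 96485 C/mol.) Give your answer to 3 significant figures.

Q = 18.3 × 24588 = 4.500×10^5 C
n(e⁻) = 4.500×10^5 / 96485 = 4.664 mol
Sn²⁺ + 2e⁻ → Sn, so theoretical m(Sn) = 2.332 × 118.71 = 276.8 g
Actual mass = 76.9% × 276.8 = 213 g

213 g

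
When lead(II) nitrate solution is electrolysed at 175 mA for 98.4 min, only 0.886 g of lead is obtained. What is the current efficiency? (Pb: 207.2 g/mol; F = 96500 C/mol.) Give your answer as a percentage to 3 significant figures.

79.9%

Q = 0.175 × 5904 = 1033 C
n(e⁻) = 1033 / 96500 = 0.01070 mol
Pb²⁺ + 2e⁻ → Pb, so theoretical n(Pb) = 0.005350 mol → 1.109 g
Efficiency = 0.886 / 1.109 = 0.7989 = 79.9%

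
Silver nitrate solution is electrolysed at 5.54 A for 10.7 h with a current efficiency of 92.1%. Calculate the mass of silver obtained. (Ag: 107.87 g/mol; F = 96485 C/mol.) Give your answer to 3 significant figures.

Q = 5.54 × 38520 = 2.134×10^5 C
n(e⁻) = 2.134×10^5 / 96485 = 2.212 mol
Ag⁺ + e⁻ → Ag, so theoretical m(Ag) = 2.212 × 107.87 = 238.6 g
Actual mass = 92.1% × 238.6 = 220 g

220 g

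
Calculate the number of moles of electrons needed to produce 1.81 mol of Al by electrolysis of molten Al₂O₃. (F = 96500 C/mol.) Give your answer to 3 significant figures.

Al³⁺ + 3e⁻ → Al, so n(e⁻) = 3 × 1.81 = 5.430 mol

5.43 mol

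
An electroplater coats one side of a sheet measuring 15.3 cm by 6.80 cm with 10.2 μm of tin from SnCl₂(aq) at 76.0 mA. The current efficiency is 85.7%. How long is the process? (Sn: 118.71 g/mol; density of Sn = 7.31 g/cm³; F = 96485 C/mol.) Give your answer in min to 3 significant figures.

Plated area = 15.3 × 6.80 = 104.0 cm²
Volume = 104.0 × 10.2×10⁻⁴ cm = 0.1061 cm³
m(Sn) = 0.1061 × 7.31 = 0.7756 g
n(Sn) = 0.7756 / 118.71 = 0.006534 mol; n(e⁻) = 2 × 0.006534 = 0.01307 mol
Q = 0.01307 × 96485 / 0.857 = 1471 C
t = 1471 / 0.0760 = 19360 s = 323 min

323 min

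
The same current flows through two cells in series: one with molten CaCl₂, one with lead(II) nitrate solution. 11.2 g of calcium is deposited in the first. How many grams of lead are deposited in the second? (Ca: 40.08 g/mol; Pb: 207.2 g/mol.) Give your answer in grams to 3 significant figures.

n(Ca) = 11.2 / 40.08 = 0.2794 mol
Ca²⁺ + 2e⁻ → Ca, so n(e⁻) = 2 × 0.2794 = 0.5588 mol
The cells are in series, so the same charge (and hence the same n(e⁻) = 0.5588 mol) passes through both.
Pb²⁺ + 2e⁻ → Pb, so n(Pb) = 0.5588 / 2 = 0.2794 mol
m(Pb) = 0.2794 × 207.2 = 57.9 g

57.9 g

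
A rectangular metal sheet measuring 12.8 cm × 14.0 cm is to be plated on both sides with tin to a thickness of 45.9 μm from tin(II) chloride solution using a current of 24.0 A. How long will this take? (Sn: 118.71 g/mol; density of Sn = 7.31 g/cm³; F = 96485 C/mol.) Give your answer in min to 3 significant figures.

Plated area = 2 × 12.8 × 14.0 = 358.4 cm²
Volume = 358.4 × 45.9×10⁻⁴ cm = 1.645 cm³
m(Sn) = 1.645 × 7.31 = 12.02 g
n(Sn) = 12.02 / 118.71 = 0.1013 mol; n(e⁻) = 2 × 0.1013 = 0.2026 mol
Q = 0.2026 × 96485 = 19550 C
t = 19550 / 24.0 = 814.6 s = 13.6 min

13.6 min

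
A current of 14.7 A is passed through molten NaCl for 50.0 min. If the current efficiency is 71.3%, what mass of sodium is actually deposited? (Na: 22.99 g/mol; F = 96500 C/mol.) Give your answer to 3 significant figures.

Q = 14.7 × 3000 = 44100 C
n(e⁻) = 44100 / 96500 = 0.4570 mol
Na⁺ + e⁻ → Na, so theoretical m(Na) = 0.4570 × 22.99 = 10.51 g
Actual mass = 71.3% × 10.51 = 7.49 g

7.49 g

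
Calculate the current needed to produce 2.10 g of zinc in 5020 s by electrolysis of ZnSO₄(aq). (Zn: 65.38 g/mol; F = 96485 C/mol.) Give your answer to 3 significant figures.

1.23 A

n(Zn) = 2.10 / 65.38 = 0.03212 mol
Zn²⁺ + 2e⁻ → Zn, so n(e⁻) = 2 × 0.03212 = 0.06424 mol
Q = 0.06424 × 96485 = 6198 C
I = Q / t = 6198 / 5020 s = 1.23 A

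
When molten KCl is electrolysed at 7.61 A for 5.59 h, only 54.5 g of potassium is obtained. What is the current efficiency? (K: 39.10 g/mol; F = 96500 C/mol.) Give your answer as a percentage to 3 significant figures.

Q = 7.61 × 20124 = 1.531×10^5 C
n(e⁻) = 1.531×10^5 / 96500 = 1.587 mol
K⁺ + e⁻ → K, so theoretical n(K) = 1.587 mol → 62.05 g
Efficiency = 54.5 / 62.05 = 0.8783 = 87.8%

87.8%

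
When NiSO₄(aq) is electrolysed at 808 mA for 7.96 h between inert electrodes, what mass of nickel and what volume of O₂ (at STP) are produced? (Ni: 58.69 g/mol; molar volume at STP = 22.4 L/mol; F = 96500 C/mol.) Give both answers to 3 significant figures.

Q = 0.808 × 28656 = 23150 C; n(e⁻) = 23150 / 96500 = 0.2399 mol
Cathode: Ni²⁺ + 2e⁻ → Ni → n(Ni) = 0.2399/2 = 0.1200 mol → 7.04 g
Anode: 2H₂O → O₂ + 4H⁺ + 4e⁻ → n(O₂) = 0.2399/4 = 0.05998 mol → 1.34 L

7.04 g Ni; 1.34 L O₂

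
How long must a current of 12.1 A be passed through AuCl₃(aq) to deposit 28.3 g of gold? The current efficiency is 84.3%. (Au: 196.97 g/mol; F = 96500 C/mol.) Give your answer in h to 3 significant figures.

n(Au) = 28.3 / 196.97 = 0.1437 mol
Au³⁺ + 3e⁻ → Au, so n(e⁻) = 3 × 0.1437 = 0.4311 mol
Q = 0.4311 × 96500 / 0.843 = 49350 C
t = Q / I = 49350 / 12.1 = 4079 s = 1.13 h

1.13 h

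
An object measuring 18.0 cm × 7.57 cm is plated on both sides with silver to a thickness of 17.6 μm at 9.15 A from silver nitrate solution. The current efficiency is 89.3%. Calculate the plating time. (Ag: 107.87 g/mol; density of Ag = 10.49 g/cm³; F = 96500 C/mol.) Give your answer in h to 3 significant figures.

Plated area = 2 × 18.0 × 7.57 = 272.5 cm²
Volume = 272.5 × 17.6×10⁻⁴ cm = 0.4796 cm³
m(Ag) = 0.4796 × 10.49 = 5.031 g
n(Ag) = 5.031 / 107.87 = 0.04664 mol; n(e⁻) = 0.04664 mol
Q = 0.04664 × 96500 / 0.893 = 5040 C
t = 5040 / 9.15 = 550.8 s = 0.153 h

0.153 h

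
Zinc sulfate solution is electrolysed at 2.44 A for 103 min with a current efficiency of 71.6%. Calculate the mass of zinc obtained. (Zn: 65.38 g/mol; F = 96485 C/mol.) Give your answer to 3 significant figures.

Q = 2.44 × 6180 = 15080 C
n(e⁻) = 15080 / 96485 = 0.1563 mol
Zn²⁺ + 2e⁻ → Zn, so theoretical m(Zn) = 0.07815 × 65.38 = 5.109 g
Actual mass = 71.6% × 5.109 = 3.66 g

3.66 g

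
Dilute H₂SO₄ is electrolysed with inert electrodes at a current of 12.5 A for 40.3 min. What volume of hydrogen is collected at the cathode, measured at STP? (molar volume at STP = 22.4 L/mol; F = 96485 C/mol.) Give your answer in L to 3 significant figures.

3.51 L

Charge passed = 12.5 × 2418 = 30230 C
n(e⁻) = 30230 / 96485 = 0.3133 mol
2H⁺ + 2e⁻ → H₂, so n(H₂) = 0.3133 / 2 = 0.1567 mol
V = 0.1567 × 22.4 = 3.510 L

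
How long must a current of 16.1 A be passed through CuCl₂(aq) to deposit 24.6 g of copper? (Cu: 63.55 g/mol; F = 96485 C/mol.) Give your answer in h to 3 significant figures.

n(Cu) = 24.6 / 63.55 = 0.3871 mol
Cu²⁺ + 2e⁻ → Cu, so n(e⁻) = 2 × 0.3871 = 0.7742 mol
Q = 0.7742 × 96485 = 74700 C
t = Q / I = 74700 / 16.1 = 4640 s = 1.29 h

1.29 h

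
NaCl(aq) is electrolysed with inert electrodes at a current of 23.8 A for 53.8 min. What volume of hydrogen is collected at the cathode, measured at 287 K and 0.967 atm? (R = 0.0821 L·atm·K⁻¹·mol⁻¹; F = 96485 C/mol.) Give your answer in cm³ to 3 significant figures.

9700 cm³

Q = 23.8 A × 3228 s = 76830 C
Moles of electrons = 76830 / 96485 = 0.7963 mol
2H⁺ + 2e⁻ → H₂, so n(H₂) = 0.7963 / 2 = 0.3982 mol
V = nRT/P = 0.3982 × 0.0821 × 287 / 0.967 = 9.703 L
= 9700 cm³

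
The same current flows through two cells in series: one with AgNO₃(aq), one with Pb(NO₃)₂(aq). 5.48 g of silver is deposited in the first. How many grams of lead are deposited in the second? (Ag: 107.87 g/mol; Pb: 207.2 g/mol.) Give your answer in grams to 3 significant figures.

5.26 g

n(Ag) = 5.48 / 107.87 = 0.05080 mol
Ag⁺ + e⁻ → Ag, so n(e⁻) = 0.05080 mol
Same current for the same time ⇒ same n(e⁻) = 0.05080 mol in both cells.
Pb²⁺ + 2e⁻ → Pb, so n(Pb) = 0.05080 / 2 = 0.02540 mol
m(Pb) = 0.02540 × 207.2 = 5.26 g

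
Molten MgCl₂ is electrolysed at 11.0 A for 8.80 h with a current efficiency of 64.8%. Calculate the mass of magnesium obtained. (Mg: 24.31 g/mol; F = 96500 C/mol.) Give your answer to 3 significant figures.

28.4 g

Q = 11.0 × 31680 = 3.485×10^5 C
n(e⁻) = 3.485×10^5 / 96500 = 3.611 mol
Mg²⁺ + 2e⁻ → Mg, so theoretical m(Mg) = 1.806 × 24.31 = 43.90 g
Actual mass = 64.8% × 43.90 = 28.4 g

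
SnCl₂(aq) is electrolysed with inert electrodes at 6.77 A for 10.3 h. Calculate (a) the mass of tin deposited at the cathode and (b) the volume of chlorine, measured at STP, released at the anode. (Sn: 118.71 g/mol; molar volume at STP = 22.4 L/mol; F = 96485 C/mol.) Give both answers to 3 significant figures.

Q = 6.77 × 37080 = 2.510×10^5 C; n(e⁻) = 2.510×10^5 / 96485 = 2.601 mol
Cathode: Sn²⁺ + 2e⁻ → Sn → n(Sn) = 2.601/2 = 1.301 mol → 154 g
Anode: 2Cl⁻ → Cl₂ + 2e⁻ → n(Cl₂) = 2.601/2 = 1.301 mol → 29.1 L

154 g Sn; 29.1 L Cl₂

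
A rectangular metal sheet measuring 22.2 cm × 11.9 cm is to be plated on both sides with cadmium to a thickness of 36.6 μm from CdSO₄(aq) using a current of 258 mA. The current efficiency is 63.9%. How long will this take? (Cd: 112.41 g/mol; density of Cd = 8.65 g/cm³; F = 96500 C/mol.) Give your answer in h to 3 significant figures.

Plated area = 2 × 22.2 × 11.9 = 528.4 cm²
Volume = 528.4 × 36.6×10⁻⁴ cm = 1.934 cm³
m(Cd) = 1.934 × 8.65 = 16.73 g
n(Cd) = 16.73 / 112.41 = 0.1488 mol; n(e⁻) = 2 × 0.1488 = 0.2976 mol
Q = 0.2976 × 96500 / 0.639 = 44940 C
t = 44940 / 0.258 = 1.742×10^5 s = 48.4 h

48.4 h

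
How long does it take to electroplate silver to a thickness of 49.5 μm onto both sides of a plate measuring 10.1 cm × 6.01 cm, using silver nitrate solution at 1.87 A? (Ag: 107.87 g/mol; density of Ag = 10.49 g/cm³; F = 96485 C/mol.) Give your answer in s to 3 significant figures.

3020 s

Plated area = 2 × 10.1 × 6.01 = 121.4 cm²
Volume = 121.4 × 49.5×10⁻⁴ cm = 0.6009 cm³
m(Ag) = 0.6009 × 10.49 = 6.303 g
n(Ag) = 6.303 / 107.87 = 0.05843 mol; n(e⁻) = 0.05843 mol
Q = 0.05843 × 96485 = 5638 C
t = 5638 / 1.87 = 3015 s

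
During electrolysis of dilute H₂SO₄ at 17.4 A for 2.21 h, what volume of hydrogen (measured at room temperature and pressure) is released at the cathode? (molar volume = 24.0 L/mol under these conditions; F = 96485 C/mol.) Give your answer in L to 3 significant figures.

Charge passed = 17.4 × 7956 = 1.384×10^5 C
n(e⁻) = Q/F = 1.384×10^5/96485 = 1.434 mol
2H⁺ + 2e⁻ → H₂, so n(H₂) = 1.434 / 2 = 0.7170 mol
V = 0.7170 × 24.0 = 17.21 L

17.2 L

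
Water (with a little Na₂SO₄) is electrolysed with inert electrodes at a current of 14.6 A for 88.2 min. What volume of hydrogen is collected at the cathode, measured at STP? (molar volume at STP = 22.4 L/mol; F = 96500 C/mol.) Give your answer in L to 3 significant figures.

Q = 14.6 A × 5292 s = 77260 C
n(e⁻) = 77260 / 96500 = 0.8006 mol
2H⁺ + 2e⁻ → H₂, so n(H₂) = 0.8006 / 2 = 0.4003 mol
V = 0.4003 × 22.4 = 8.967 L

8.97 L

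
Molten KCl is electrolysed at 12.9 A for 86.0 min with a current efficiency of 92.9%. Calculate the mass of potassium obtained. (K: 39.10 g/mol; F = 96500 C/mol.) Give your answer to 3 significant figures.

25.1 g

Q = 12.9 × 5160 = 66560 C
n(e⁻) = 66560 / 96500 = 0.6897 mol
K⁺ + e⁻ → K, so theoretical m(K) = 0.6897 × 39.10 = 26.97 g
Actual mass = 92.9% × 26.97 = 25.1 g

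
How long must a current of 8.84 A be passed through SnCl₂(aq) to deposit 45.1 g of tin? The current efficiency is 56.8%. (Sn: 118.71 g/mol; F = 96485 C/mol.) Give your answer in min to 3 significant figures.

n(Sn) = 45.1 / 118.71 = 0.3799 mol
Sn²⁺ + 2e⁻ → Sn, so n(e⁻) = 2 × 0.3799 = 0.7598 mol
Q = 0.7598 × 96485 / 0.568 = 1.291×10^5 C
t = Q / I = 1.291×10^5 / 8.84 = 14600 s = 243 min

243 min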